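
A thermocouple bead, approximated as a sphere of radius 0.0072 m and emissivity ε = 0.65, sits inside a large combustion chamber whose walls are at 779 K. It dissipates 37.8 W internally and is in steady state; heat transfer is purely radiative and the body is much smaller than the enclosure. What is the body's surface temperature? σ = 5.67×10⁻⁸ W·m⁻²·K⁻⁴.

T ≈ 1180 K

For a small grey body in a large enclosure, net radiated power = εσA(T⁴ − T_w⁴).
Steady state: P = εσA(T⁴ − T_w⁴) with A = 4πr² = 6.514×10⁻⁴ m².
T⁴ = P/(εσA) + T_w⁴ = 37.8/(0.65·5.67×10⁻⁸·6.514×10⁻⁴) + (779)⁴
    = 1.574×10¹² + 3.683×10¹¹ = 1.943×10¹² K⁴.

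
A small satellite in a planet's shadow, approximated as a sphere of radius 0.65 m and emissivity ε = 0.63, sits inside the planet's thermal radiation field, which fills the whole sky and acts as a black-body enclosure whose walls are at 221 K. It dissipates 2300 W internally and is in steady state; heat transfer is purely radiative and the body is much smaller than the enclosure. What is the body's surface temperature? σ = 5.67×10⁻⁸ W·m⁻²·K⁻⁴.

For a small grey body in a large enclosure, net radiated power = εσA(T⁴ − T_w⁴).
Steady state: P = εσA(T⁴ − T_w⁴) with A = 4πr² = 5.309 m².
T⁴ = P/(εσA) + T_w⁴ = 2300/(0.63·5.67×10⁻⁸·5.309) + (221)⁴
    = 1.213×10¹⁰ + 2.385×10⁹ = 1.451×10¹⁰ K⁴.

T ≈ 347 K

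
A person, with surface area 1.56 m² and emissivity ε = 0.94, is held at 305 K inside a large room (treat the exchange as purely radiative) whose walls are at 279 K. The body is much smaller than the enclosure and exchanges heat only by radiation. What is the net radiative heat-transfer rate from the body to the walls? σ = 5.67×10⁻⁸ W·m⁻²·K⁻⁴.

P_net ≈ 216 W

For a small grey body in a large enclosure: P_net = εσA(T_body⁴ − T_wall⁴).
A = 1.56 m²; T_body⁴ − T_wall⁴ = 8.654×10⁹ − 6.059×10⁹ = 2.594×10⁹ K⁴.
|P_net| = 0.94·5.67×10⁻⁸·1.560·2.594×10⁹.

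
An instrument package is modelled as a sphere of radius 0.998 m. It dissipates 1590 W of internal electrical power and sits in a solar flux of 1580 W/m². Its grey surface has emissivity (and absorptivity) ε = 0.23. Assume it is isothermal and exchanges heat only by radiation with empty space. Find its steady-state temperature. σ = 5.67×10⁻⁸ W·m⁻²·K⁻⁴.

At steady state, absorbed solar power + internal power = radiated power.
Absorbed: α·S·A_cross = 0.23·1580·3.129 = 1137 W (cross-section πr²).
Total input = 1137 + 1590 = 2727 W.
Radiated: εσ·A_surf·T⁴ with A_surf = 4πr² = 12.52 m².
T⁴ = 2727/(0.23·5.67×10⁻⁸·12.52) = 1.671×10¹⁰ K⁴.

T ≈ 360 K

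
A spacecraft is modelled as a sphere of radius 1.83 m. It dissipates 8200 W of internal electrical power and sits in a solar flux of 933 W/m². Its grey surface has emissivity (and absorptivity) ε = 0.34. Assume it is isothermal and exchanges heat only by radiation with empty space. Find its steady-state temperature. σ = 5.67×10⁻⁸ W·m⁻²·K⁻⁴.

T ≈ 345 K

At steady state, absorbed solar power + internal power = radiated power.
Absorbed: α·S·A_cross = 0.34·933·10.52 = 3337 W (cross-section πr²).
Total input = 3337 + 8200 = 11540 W.
Radiated: εσ·A_surf·T⁴ with A_surf = 4πr² = 42.08 m².
T⁴ = 11540/(0.34·5.67×10⁻⁸·42.08) = 1.422×10¹⁰ K⁴.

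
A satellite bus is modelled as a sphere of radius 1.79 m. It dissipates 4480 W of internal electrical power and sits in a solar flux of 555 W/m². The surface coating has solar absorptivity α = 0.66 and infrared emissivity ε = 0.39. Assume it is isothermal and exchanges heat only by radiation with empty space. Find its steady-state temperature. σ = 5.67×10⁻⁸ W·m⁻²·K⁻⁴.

T ≈ 309 K

At steady state, absorbed solar power + internal power = radiated power.
Absorbed: α·S·A_cross = 0.66·555·10.07 = 3687 W (cross-section πr²).
Total input = 3687 + 4480 = 8167 W.
Radiated: εσ·A_surf·T⁴ with A_surf = 4πr² = 40.26 m².
T⁴ = 8167/(0.39·5.67×10⁻⁸·40.26) = 9.173×10⁹ K⁴.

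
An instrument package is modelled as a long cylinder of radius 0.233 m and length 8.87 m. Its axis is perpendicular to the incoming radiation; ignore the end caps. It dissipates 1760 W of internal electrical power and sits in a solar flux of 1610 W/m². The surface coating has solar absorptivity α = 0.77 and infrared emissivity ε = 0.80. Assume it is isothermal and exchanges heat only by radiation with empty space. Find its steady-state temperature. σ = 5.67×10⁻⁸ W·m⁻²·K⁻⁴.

T ≈ 329 K

At steady state, absorbed solar power + internal power = radiated power.
Absorbed: α·S·A_cross = 0.77·1610·4.133 = 5124 W (cross-section 2rL).
Total input = 5124 + 1760 = 6884 W.
Radiated: εσ·A_surf·T⁴ with A_surf = 2πrL = 12.99 m².
T⁴ = 6884/(0.80·5.67×10⁻⁸·12.99) = 1.169×10¹⁰ K⁴.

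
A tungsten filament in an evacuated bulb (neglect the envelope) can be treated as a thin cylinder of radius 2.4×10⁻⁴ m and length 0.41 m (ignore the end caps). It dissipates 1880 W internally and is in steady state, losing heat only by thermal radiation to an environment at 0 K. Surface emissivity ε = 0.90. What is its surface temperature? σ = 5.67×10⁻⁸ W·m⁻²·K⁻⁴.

T ≈ 2780 K

Steady state: internal power = radiated power, P = εσA T⁴.
Radiating area A = 2πrL = 6.183×10⁻⁴ m².
T⁴ = P/(εσA) = 1880/(0.90·5.67×10⁻⁸·6.183×10⁻⁴) = 5.959×10¹³ K⁴.
T = (5.959×10¹³)^(1/4).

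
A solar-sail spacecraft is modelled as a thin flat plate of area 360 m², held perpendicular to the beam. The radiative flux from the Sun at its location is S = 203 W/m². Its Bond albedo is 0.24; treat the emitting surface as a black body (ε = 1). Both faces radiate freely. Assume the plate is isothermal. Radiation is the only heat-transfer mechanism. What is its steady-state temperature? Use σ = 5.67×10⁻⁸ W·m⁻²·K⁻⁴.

At equilibrium, absorbed power = emitted power.
Absorbing cross-section = A = 360.0 m²; emitting surface = 2A = 720.0 m² (ratio 2).
(1−a)S·A_cross = εσ·A_surf·T⁴  ⇒  T⁴ = (1−a)S/(2σ).
T⁴ = 0.760·203/(2·5.67×10⁻⁸) = 1.360×10⁹ K⁴.
T = (1.360×10⁹)^(1/4).

T ≈ 192 K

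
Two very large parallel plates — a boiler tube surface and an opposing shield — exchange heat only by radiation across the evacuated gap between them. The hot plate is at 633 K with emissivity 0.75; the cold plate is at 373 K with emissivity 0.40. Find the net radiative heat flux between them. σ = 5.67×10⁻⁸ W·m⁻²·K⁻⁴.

For two infinite grey parallel plates, q = σ(T₁⁴ − T₂⁴)/(1/ε₁ + 1/ε₂ − 1).
T₁⁴ − T₂⁴ = 1.606×10¹¹ − 1.936×10¹⁰ = 1.412×10¹¹ K⁴.
1/ε₁ + 1/ε₂ − 1 = 1.333 + 2.500 − 1 = 2.833.
q = 5.67×10⁻⁸ × 1.412×10¹¹ / 2.833.

q ≈ 2830 W/m²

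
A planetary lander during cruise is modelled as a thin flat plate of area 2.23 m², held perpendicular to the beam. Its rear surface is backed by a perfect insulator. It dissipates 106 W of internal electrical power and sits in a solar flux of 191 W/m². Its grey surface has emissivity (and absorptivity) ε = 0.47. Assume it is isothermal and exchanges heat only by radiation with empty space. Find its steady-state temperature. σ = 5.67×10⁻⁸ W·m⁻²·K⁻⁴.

At steady state, absorbed solar power + internal power = radiated power.
Absorbed: α·S·A_cross = 0.47·191·2.230 = 200.2 W (cross-section A).
Total input = 200.2 + 106 = 306.2 W.
Radiated: εσ·A_surf·T⁴ with A_surf = A = 2.230 m².
T⁴ = 306.2/(0.47·5.67×10⁻⁸·2.230) = 5.152×10⁹ K⁴.

T ≈ 268 K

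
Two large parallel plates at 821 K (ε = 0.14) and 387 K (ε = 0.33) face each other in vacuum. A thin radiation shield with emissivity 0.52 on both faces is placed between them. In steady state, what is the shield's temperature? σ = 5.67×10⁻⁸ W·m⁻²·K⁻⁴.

In steady state the net flux on the hot side equals that on the cold side.
σ(T₁⁴−T_s⁴)/D₁ = σ(T_s⁴−T₂⁴)/D₂, with D₁ = 1/ε₁+1/ε_s−1 = 8.066, D₂ = 1/ε_s+1/ε₂−1 = 3.953.
Solve for T_s⁴: T_s⁴ = (D₂·T₁⁴ + D₁·T₂⁴)/(D₁+D₂) = 1.645×10¹¹ K⁴.

T_s ≈ 637 K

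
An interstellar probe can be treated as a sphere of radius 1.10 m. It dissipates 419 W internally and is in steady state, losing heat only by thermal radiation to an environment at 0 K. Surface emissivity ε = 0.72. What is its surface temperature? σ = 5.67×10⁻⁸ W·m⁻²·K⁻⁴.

Steady state: internal power = radiated power, P = εσA T⁴.
Radiating area A = 4πr² = 15.21 m².
T⁴ = P/(εσA) = 419/(0.72·5.67×10⁻⁸·15.21) = 6.750×10⁸ K⁴.
T = (6.750×10⁸)^(1/4).

T ≈ 161 K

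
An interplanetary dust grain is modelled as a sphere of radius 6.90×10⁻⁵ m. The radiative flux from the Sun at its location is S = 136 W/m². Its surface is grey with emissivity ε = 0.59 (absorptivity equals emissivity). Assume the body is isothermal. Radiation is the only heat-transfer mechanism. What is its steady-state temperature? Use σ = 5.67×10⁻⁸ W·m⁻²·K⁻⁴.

T ≈ 156 K

At equilibrium, absorbed power = emitted power.
Absorbing cross-section = πr² = 1.496×10⁻⁸ m²; emitting surface = 4πr² = 5.983×10⁻⁸ m² (ratio 4).
εS·A_cross = εσ·A_surf·T⁴  ⇒  T⁴ = S/(4σ)   (ε cancels).
T⁴ = 136/(4·5.67×10⁻⁸) = 5.996×10⁸ K⁴.
T = (5.996×10⁸)^(1/4).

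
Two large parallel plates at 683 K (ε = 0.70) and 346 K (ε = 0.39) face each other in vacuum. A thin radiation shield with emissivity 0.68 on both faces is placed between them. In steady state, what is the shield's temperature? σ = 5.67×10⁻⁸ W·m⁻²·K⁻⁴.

In steady state the net flux on the hot side equals that on the cold side.
σ(T₁⁴−T_s⁴)/D₁ = σ(T_s⁴−T₂⁴)/D₂, with D₁ = 1/ε₁+1/ε_s−1 = 1.899, D₂ = 1/ε_s+1/ε₂−1 = 3.035.
Solve for T_s⁴: T_s⁴ = (D₂·T₁⁴ + D₁·T₂⁴)/(D₁+D₂) = 1.394×10¹¹ K⁴.

T_s ≈ 611 K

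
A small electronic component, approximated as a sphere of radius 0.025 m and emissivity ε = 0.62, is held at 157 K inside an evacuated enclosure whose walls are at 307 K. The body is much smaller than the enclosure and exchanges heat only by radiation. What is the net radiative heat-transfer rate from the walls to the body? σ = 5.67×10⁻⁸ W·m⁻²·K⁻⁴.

P_net ≈ 2.28 W

For a small grey body in a large enclosure: P_net = εσA(T_body⁴ − T_wall⁴).
A = 4πr² = 0.007854 m²; T_body⁴ − T_wall⁴ = 6.076×10⁸ − 8.883×10⁹ = -8.275×10⁹ K⁴.
|P_net| = 0.62·5.67×10⁻⁸·0.007854·8.275×10⁹.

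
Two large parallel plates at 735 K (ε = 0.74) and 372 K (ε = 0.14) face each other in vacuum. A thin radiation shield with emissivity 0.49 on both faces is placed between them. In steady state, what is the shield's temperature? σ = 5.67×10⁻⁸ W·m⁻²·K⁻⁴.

In steady state the net flux on the hot side equals that on the cold side.
σ(T₁⁴−T_s⁴)/D₁ = σ(T_s⁴−T₂⁴)/D₂, with D₁ = 1/ε₁+1/ε_s−1 = 2.392, D₂ = 1/ε_s+1/ε₂−1 = 8.184.
Solve for T_s⁴: T_s⁴ = (D₂·T₁⁴ + D₁·T₂⁴)/(D₁+D₂) = 2.302×10¹¹ K⁴.

T_s ≈ 693 K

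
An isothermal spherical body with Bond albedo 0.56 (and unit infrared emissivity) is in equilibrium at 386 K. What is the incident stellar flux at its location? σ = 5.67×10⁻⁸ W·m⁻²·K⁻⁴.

S ≈ 11400 W/m²

(1−a)S·πr² = σ·4πr²·T⁴ ⇒ S = 4σT⁴/(1−a).
S = 4·5.67×10⁻⁸·2.220×10¹⁰/0.440.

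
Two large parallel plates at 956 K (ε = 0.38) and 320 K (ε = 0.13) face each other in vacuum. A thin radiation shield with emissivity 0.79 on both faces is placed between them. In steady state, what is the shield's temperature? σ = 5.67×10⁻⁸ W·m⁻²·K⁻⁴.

In steady state the net flux on the hot side equals that on the cold side.
σ(T₁⁴−T_s⁴)/D₁ = σ(T_s⁴−T₂⁴)/D₂, with D₁ = 1/ε₁+1/ε_s−1 = 2.897, D₂ = 1/ε_s+1/ε₂−1 = 7.958.
Solve for T_s⁴: T_s⁴ = (D₂·T₁⁴ + D₁·T₂⁴)/(D₁+D₂) = 6.151×10¹¹ K⁴.

T_s ≈ 886 K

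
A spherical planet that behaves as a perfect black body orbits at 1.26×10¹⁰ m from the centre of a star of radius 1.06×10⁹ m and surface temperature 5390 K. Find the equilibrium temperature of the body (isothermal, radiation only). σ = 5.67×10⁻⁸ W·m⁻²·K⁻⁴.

T ≈ 1110 K

The star's surface emits σT_*⁴; at distance d the flux is S = σT_*⁴(R_*/d)².
S = 5.67×10⁻⁸·(5390)⁴·(1.06×10⁹/1.26×10¹⁰)² = 3.387×10⁵ W/m².
For an isothermal sphere T⁴ = (1−a)S/(4σ) = 1.493×10¹² K⁴.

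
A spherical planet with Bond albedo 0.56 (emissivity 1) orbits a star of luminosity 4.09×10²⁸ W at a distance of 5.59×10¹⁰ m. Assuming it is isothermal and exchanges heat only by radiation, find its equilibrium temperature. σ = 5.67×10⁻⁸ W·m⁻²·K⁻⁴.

T ≈ 1190 K

First find the stellar flux at distance d: S = L/(4πd²) = 4.09×10²⁸/(4π·(5.59×10¹⁰)²) = 1.042×10⁶ W/m².
For an isothermal sphere, absorbed (1−a)S·πr² = emitted σ·4πr²·T⁴, so T⁴ = (1−a)S/(4σ).
T⁴ = 0.440·1.042×10⁶/(4·5.67×10⁻⁸) = 2.021×10¹² K⁴.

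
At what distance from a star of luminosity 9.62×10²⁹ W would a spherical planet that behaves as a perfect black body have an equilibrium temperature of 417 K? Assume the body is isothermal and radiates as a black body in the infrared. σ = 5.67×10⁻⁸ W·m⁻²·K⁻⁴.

For an isothermal black-emitting sphere, (1−a)S·πr² = σ·4πr²·T⁴ ⇒ S = 4σT⁴/(1−a).
S = 4·5.67×10⁻⁸·(417)⁴/1.00 = 6858 W/m².
Flux falls as S = L/(4πd²), so d = √(L/(4πS)) = √(9.62×10²⁹/(4π·6858)).

d ≈ 3.34×10¹² m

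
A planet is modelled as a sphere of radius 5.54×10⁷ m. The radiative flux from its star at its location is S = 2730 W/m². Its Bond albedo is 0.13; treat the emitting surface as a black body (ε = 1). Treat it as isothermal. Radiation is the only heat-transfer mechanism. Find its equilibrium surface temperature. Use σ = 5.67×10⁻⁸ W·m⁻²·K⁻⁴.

T ≈ 320 K

At equilibrium, absorbed power = emitted power.
Absorbing cross-section = πr² = 9.642×10¹⁵ m²; emitting surface = 4πr² = 3.857×10¹⁶ m² (ratio 4).
(1−a)S·A_cross = εσ·A_surf·T⁴  ⇒  T⁴ = (1−a)S/(4σ).
T⁴ = 0.870·2730/(4·5.67×10⁻⁸) = 1.047×10¹⁰ K⁴.
T = (1.047×10¹⁰)^(1/4).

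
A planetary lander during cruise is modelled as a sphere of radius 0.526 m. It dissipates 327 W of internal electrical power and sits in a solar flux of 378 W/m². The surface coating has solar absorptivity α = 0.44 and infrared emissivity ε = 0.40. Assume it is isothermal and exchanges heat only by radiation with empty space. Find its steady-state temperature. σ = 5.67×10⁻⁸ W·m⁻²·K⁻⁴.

T ≈ 278 K

At steady state, absorbed solar power + internal power = radiated power.
Absorbed: α·S·A_cross = 0.44·378·0.8692 = 144.6 W (cross-section πr²).
Total input = 144.6 + 327 = 471.6 W.
Radiated: εσ·A_surf·T⁴ with A_surf = 4πr² = 3.477 m².
T⁴ = 471.6/(0.40·5.67×10⁻⁸·3.477) = 5.980×10⁹ K⁴.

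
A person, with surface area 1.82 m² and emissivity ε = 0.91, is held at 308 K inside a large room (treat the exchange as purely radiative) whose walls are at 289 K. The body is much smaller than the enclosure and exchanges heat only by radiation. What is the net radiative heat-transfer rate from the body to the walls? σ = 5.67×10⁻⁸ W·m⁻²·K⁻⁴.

For a small grey body in a large enclosure: P_net = εσA(T_body⁴ − T_wall⁴).
A = 1.82 m²; T_body⁴ − T_wall⁴ = 8.999×10⁹ − 6.976×10⁹ = 2.023×10⁹ K⁴.
|P_net| = 0.91·5.67×10⁻⁸·1.820·2.023×10⁹.

P_net ≈ 190 W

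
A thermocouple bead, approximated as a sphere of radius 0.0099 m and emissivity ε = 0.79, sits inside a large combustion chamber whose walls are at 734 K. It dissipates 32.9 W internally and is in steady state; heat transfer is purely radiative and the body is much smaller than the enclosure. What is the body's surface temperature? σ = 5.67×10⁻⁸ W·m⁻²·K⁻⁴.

T ≈ 970 K

For a small grey body in a large enclosure, net radiated power = εσA(T⁴ − T_w⁴).
Steady state: P = εσA(T⁴ − T_w⁴) with A = 4πr² = 0.001232 m².
T⁴ = P/(εσA) + T_w⁴ = 32.9/(0.79·5.67×10⁻⁸·0.001232) + (734)⁴
    = 5.964×10¹¹ + 2.903×10¹¹ = 8.866×10¹¹ K⁴.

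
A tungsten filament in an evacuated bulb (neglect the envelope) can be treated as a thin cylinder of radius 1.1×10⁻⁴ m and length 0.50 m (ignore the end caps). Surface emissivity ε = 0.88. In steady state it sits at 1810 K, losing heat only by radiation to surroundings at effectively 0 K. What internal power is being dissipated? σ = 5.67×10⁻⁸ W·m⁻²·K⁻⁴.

Steady state: P = εσA T⁴.
A = 2πrL = 3.456×10⁻⁴ m²; T⁴ = (1810)⁴ = 1.073×10¹³ K⁴.
P = 0.88 × 5.67×10⁻⁸ × 3.456×10⁻⁴ × 1.073×10¹³.

P ≈ 185 W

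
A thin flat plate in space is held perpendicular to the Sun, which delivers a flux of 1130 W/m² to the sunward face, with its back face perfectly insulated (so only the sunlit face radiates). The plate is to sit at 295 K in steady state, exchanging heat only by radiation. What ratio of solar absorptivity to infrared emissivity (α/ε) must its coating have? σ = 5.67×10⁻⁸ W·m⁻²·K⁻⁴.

α/ε ≈ 0.380

Balance: αS·A = εσ·1A·T⁴ ⇒ α/ε = σT⁴/S.
α/ε = 5.67×10⁻⁸·(295)⁴/1130 = 5.67×10⁻⁸·7.573×10⁹/1130.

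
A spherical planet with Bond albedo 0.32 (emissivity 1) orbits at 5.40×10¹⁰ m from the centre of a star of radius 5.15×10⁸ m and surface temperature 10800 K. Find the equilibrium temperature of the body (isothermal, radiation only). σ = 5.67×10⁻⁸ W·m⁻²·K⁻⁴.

T ≈ 677 K

The star's surface emits σT_*⁴; at distance d the flux is S = σT_*⁴(R_*/d)².
S = 5.67×10⁻⁸·(10800)⁴·(5.15×10⁸/5.40×10¹⁰)² = 70160 W/m².
For an isothermal sphere T⁴ = (1−a)S/(4σ) = 2.104×10¹¹ K⁴.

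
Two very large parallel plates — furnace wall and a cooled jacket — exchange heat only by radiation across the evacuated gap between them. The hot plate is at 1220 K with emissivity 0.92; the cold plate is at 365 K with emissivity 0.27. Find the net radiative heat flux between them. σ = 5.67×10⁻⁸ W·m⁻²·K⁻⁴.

q ≈ 32900 W/m²

For two infinite grey parallel plates, q = σ(T₁⁴ − T₂⁴)/(1/ε₁ + 1/ε₂ − 1).
T₁⁴ − T₂⁴ = 2.215×10¹² − 1.775×10¹⁰ = 2.198×10¹² K⁴.
1/ε₁ + 1/ε₂ − 1 = 1.087 + 3.704 − 1 = 3.791.
q = 5.67×10⁻⁸ × 2.198×10¹² / 3.791.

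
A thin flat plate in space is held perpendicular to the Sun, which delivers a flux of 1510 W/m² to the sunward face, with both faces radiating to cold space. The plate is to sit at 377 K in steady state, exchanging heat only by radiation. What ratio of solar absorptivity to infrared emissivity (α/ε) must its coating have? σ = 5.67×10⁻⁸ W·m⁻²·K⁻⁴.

Balance: αS·A = εσ·2A·T⁴ ⇒ α/ε = 2σT⁴/S.
α/ε = 2·5.67×10⁻⁸·(377)⁴/1510 = 2·5.67×10⁻⁸·2.020×10¹⁰/1510.

α/ε ≈ 1.52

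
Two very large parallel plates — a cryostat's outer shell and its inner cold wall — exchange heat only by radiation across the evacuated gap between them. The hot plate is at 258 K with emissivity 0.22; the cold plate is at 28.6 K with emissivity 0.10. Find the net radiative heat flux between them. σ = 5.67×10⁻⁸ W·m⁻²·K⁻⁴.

q ≈ 18.5 W/m²

For two infinite grey parallel plates, q = σ(T₁⁴ − T₂⁴)/(1/ε₁ + 1/ε₂ − 1).
T₁⁴ − T₂⁴ = 4.431×10⁹ − 6.691×10⁵ = 4.430×10⁹ K⁴.
1/ε₁ + 1/ε₂ − 1 = 4.545 + 10.00 − 1 = 13.55.
q = 5.67×10⁻⁸ × 4.430×10⁹ / 13.55.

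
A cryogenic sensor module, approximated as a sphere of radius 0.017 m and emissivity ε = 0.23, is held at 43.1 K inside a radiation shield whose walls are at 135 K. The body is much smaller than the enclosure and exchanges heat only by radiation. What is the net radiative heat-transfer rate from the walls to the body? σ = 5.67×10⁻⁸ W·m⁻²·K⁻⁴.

P_net ≈ 0.0156 W

For a small grey body in a large enclosure: P_net = εσA(T_body⁴ − T_wall⁴).
A = 4πr² = 0.003632 m²; T_body⁴ − T_wall⁴ = 3.451×10⁶ − 3.322×10⁸ = -3.287×10⁸ K⁴.
|P_net| = 0.23·5.67×10⁻⁸·0.003632·3.287×10⁸.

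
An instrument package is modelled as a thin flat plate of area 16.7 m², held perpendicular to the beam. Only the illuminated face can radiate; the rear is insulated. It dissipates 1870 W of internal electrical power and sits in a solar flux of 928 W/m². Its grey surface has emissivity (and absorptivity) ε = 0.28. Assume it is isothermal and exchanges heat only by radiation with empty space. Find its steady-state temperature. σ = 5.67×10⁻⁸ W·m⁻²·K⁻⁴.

At steady state, absorbed solar power + internal power = radiated power.
Absorbed: α·S·A_cross = 0.28·928·16.70 = 4339 W (cross-section A).
Total input = 4339 + 1870 = 6209 W.
Radiated: εσ·A_surf·T⁴ with A_surf = A = 16.70 m².
T⁴ = 6209/(0.28·5.67×10⁻⁸·16.70) = 2.342×10¹⁰ K⁴.

T ≈ 391 K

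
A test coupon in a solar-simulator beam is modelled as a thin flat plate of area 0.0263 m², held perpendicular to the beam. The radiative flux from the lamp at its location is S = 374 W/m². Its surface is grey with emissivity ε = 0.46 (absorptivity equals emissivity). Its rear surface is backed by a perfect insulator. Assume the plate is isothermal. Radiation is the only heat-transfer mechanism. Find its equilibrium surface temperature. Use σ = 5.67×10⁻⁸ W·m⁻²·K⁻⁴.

At equilibrium, absorbed power = emitted power.
Absorbing cross-section = A = 0.02630 m²; emitting surface = A = 0.02630 m² (ratio 1).
εS·A_cross = εσ·A_surf·T⁴  ⇒  T⁴ = S/(1σ)   (ε cancels).
T⁴ = 374/(1·5.67×10⁻⁸) = 6.596×10⁹ K⁴.
T = (6.596×10⁹)^(1/4).

T ≈ 285 K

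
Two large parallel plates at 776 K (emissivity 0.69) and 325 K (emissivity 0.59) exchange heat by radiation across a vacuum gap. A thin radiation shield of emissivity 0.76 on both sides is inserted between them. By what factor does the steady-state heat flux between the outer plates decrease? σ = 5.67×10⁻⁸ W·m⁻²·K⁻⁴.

Without shield: q₀ = σΔ(T⁴)/(1/ε₁+1/ε₂−1) with denominator 2.144.
With shield the two gaps are in series; the resistances add: (1/ε₁+1/ε_s−1)+(1/ε_s+1/ε₂−1) = 1.765+2.011 = 3.776.
Heat-flux ratio q₀/q = 3.776/2.144.

factor ≈ 1.76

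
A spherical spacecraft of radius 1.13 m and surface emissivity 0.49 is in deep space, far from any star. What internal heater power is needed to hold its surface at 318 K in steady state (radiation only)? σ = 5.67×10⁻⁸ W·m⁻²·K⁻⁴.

P ≈ 4560 W

P = εσ·4πr²·T⁴.
4πr² = 16.05 m²; T⁴ = 1.023×10¹⁰ K⁴.
P = 0.49·5.67×10⁻⁸·16.05·1.023×10¹⁰.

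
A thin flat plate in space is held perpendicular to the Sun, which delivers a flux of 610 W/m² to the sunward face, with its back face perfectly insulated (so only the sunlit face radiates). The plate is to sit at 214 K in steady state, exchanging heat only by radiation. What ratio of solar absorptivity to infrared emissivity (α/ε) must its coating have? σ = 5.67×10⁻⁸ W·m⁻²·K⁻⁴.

Balance: αS·A = εσ·1A·T⁴ ⇒ α/ε = σT⁴/S.
α/ε = 5.67×10⁻⁸·(214)⁴/610 = 5.67×10⁻⁸·2.097×10⁹/610.

α/ε ≈ 0.195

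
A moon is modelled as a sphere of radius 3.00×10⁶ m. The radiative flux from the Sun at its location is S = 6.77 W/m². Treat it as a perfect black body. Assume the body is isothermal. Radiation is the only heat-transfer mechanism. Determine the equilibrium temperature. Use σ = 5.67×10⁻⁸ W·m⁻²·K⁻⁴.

T ≈ 73.9 K

At equilibrium, absorbed power = emitted power.
Absorbing cross-section = πr² = 2.827×10¹³ m²; emitting surface = 4πr² = 1.131×10¹⁴ m² (ratio 4).
S·A_cross = εσ·A_surf·T⁴  ⇒  T⁴ = S/(4σ).
T⁴ = 1.00·6.77/(4·5.67×10⁻⁸) = 2.985×10⁷ K⁴.
T = (2.985×10⁷)^(1/4).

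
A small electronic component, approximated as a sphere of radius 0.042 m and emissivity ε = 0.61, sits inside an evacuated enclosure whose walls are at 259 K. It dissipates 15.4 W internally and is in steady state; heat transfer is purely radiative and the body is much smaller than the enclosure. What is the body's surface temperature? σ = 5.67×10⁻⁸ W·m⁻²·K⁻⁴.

T ≈ 396 K

For a small grey body in a large enclosure, net radiated power = εσA(T⁴ − T_w⁴).
Steady state: P = εσA(T⁴ − T_w⁴) with A = 4πr² = 0.02217 m².
T⁴ = P/(εσA) + T_w⁴ = 15.4/(0.61·5.67×10⁻⁸·0.02217) + (259)⁴
    = 2.009×10¹⁰ + 4.500×10⁹ = 2.459×10¹⁰ K⁴.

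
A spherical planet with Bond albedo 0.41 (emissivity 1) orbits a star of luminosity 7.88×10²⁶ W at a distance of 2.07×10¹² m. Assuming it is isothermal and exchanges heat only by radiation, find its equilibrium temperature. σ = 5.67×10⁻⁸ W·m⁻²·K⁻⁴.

T ≈ 78.5 K

First find the stellar flux at distance d: S = L/(4πd²) = 7.88×10²⁶/(4π·(2.07×10¹²)²) = 14.63 W/m².
For an isothermal sphere, absorbed (1−a)S·πr² = emitted σ·4πr²·T⁴, so T⁴ = (1−a)S/(4σ).
T⁴ = 0.590·14.63/(4·5.67×10⁻⁸) = 3.807×10⁷ K⁴.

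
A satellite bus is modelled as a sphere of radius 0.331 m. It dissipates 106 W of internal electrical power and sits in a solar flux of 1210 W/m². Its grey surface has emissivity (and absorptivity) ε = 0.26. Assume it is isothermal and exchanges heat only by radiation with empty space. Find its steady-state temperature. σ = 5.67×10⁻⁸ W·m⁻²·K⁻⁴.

At steady state, absorbed solar power + internal power = radiated power.
Absorbed: α·S·A_cross = 0.26·1210·0.3442 = 108.3 W (cross-section πr²).
Total input = 108.3 + 106 = 214.3 W.
Radiated: εσ·A_surf·T⁴ with A_surf = 4πr² = 1.377 m².
T⁴ = 214.3/(0.26·5.67×10⁻⁸·1.377) = 1.056×10¹⁰ K⁴.

T ≈ 321 K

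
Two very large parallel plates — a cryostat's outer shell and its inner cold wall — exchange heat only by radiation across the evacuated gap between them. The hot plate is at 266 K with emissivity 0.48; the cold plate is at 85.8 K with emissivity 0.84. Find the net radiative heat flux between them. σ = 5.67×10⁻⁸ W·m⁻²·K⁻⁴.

For two infinite grey parallel plates, q = σ(T₁⁴ − T₂⁴)/(1/ε₁ + 1/ε₂ − 1).
T₁⁴ − T₂⁴ = 5.006×10⁹ − 5.419×10⁷ = 4.952×10⁹ K⁴.
1/ε₁ + 1/ε₂ − 1 = 2.083 + 1.190 − 1 = 2.274.
q = 5.67×10⁻⁸ × 4.952×10⁹ / 2.274.

q ≈ 123 W/m²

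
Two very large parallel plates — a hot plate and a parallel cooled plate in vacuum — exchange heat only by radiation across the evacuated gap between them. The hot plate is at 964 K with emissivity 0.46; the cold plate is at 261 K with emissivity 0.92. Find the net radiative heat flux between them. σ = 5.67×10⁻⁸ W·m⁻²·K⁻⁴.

For two infinite grey parallel plates, q = σ(T₁⁴ − T₂⁴)/(1/ε₁ + 1/ε₂ − 1).
T₁⁴ − T₂⁴ = 8.636×10¹¹ − 4.640×10⁹ = 8.590×10¹¹ K⁴.
1/ε₁ + 1/ε₂ − 1 = 2.174 + 1.087 − 1 = 2.261.
q = 5.67×10⁻⁸ × 8.590×10¹¹ / 2.261.

q ≈ 21500 W/m²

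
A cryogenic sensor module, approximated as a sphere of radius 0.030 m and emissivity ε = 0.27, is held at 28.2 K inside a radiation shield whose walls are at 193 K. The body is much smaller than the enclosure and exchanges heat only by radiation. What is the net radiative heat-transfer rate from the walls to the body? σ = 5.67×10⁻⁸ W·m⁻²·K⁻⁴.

For a small grey body in a large enclosure: P_net = εσA(T_body⁴ − T_wall⁴).
A = 4πr² = 0.01131 m²; T_body⁴ − T_wall⁴ = 6.324×10⁵ − 1.387×10⁹ = -1.387×10⁹ K⁴.
|P_net| = 0.27·5.67×10⁻⁸·0.01131·1.387×10⁹.

P_net ≈ 0.240 W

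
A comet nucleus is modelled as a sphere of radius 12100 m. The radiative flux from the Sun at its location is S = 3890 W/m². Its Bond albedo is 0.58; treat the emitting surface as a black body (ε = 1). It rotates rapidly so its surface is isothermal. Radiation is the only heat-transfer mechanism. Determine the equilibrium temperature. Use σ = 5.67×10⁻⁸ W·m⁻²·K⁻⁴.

T ≈ 291 K

At equilibrium, absorbed power = emitted power.
Absorbing cross-section = πr² = 4.600×10⁸ m²; emitting surface = 4πr² = 1.840×10⁹ m² (ratio 4).
(1−a)S·A_cross = εσ·A_surf·T⁴  ⇒  T⁴ = (1−a)S/(4σ).
T⁴ = 0.420·3890/(4·5.67×10⁻⁸) = 7.204×10⁹ K⁴.
T = (7.204×10⁹)^(1/4).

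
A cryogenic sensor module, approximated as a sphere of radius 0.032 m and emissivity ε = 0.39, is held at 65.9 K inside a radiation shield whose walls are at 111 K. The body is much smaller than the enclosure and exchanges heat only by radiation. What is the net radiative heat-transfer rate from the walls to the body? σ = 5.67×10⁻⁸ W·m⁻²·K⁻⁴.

P_net ≈ 0.0378 W

For a small grey body in a large enclosure: P_net = εσA(T_body⁴ − T_wall⁴).
A = 4πr² = 0.01287 m²; T_body⁴ − T_wall⁴ = 1.886×10⁷ − 1.518×10⁸ = -1.329×10⁸ K⁴.
|P_net| = 0.39·5.67×10⁻⁸·0.01287·1.329×10⁸.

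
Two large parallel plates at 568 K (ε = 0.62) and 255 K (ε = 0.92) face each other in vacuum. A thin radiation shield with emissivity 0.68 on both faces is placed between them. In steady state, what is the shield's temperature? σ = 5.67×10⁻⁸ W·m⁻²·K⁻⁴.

In steady state the net flux on the hot side equals that on the cold side.
σ(T₁⁴−T_s⁴)/D₁ = σ(T_s⁴−T₂⁴)/D₂, with D₁ = 1/ε₁+1/ε_s−1 = 2.083, D₂ = 1/ε_s+1/ε₂−1 = 1.558.
Solve for T_s⁴: T_s⁴ = (D₂·T₁⁴ + D₁·T₂⁴)/(D₁+D₂) = 4.695×10¹⁰ K⁴.

T_s ≈ 465 K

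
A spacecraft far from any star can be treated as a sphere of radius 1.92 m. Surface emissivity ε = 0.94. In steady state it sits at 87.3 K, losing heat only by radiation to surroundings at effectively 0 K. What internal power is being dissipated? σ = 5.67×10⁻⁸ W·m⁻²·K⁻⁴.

P ≈ 143 W

Steady state: P = εσA T⁴.
A = 4πr² = 46.32 m²; T⁴ = (87.3)⁴ = 5.808×10⁷ K⁴.
P = 0.94 × 5.67×10⁻⁸ × 46.32 × 5.808×10⁷.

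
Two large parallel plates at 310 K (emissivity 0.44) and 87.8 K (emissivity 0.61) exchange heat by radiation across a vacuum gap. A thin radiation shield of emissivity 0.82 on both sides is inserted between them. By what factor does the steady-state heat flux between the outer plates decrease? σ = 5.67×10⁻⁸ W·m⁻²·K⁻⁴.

Without shield: q₀ = σΔ(T⁴)/(1/ε₁+1/ε₂−1) with denominator 2.912.
With shield the two gaps are in series; the resistances add: (1/ε₁+1/ε_s−1)+(1/ε_s+1/ε₂−1) = 2.492+1.859 = 4.351.
Heat-flux ratio q₀/q = 4.351/2.912.

factor ≈ 1.49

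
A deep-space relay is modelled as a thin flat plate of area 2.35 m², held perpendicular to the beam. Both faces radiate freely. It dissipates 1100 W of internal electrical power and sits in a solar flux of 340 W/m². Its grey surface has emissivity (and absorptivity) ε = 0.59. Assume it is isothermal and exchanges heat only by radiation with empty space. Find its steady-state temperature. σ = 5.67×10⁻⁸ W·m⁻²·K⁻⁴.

T ≈ 316 K

At steady state, absorbed solar power + internal power = radiated power.
Absorbed: α·S·A_cross = 0.59·340·2.350 = 471.4 W (cross-section A).
Total input = 471.4 + 1100 = 1571 W.
Radiated: εσ·A_surf·T⁴ with A_surf = 2A = 4.700 m².
T⁴ = 1571/(0.59·5.67×10⁻⁸·4.700) = 9.994×10⁹ K⁴.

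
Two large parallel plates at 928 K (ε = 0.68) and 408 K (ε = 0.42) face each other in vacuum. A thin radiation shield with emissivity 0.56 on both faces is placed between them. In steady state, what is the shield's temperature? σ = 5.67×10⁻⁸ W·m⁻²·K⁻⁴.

T_s ≈ 817 K

In steady state the net flux on the hot side equals that on the cold side.
σ(T₁⁴−T_s⁴)/D₁ = σ(T_s⁴−T₂⁴)/D₂, with D₁ = 1/ε₁+1/ε_s−1 = 2.256, D₂ = 1/ε_s+1/ε₂−1 = 3.167.
Solve for T_s⁴: T_s⁴ = (D₂·T₁⁴ + D₁·T₂⁴)/(D₁+D₂) = 4.446×10¹¹ K⁴.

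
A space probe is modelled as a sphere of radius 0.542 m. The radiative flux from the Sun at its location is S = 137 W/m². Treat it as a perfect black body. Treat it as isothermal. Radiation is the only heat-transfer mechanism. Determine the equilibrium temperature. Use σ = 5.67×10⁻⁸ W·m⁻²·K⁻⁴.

T ≈ 157 K

At equilibrium, absorbed power = emitted power.
Absorbing cross-section = πr² = 0.9229 m²; emitting surface = 4πr² = 3.692 m² (ratio 4).
S·A_cross = εσ·A_surf·T⁴  ⇒  T⁴ = S/(4σ).
T⁴ = 1.00·137/(4·5.67×10⁻⁸) = 6.041×10⁸ K⁴.
T = (6.041×10⁸)^(1/4).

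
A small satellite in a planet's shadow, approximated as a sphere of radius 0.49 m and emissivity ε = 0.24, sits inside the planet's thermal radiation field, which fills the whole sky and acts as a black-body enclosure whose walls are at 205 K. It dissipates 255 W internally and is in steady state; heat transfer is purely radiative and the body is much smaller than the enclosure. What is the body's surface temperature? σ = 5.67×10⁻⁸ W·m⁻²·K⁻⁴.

T ≈ 299 K

For a small grey body in a large enclosure, net radiated power = εσA(T⁴ − T_w⁴).
Steady state: P = εσA(T⁴ − T_w⁴) with A = 4πr² = 3.017 m².
T⁴ = P/(εσA) + T_w⁴ = 255/(0.24·5.67×10⁻⁸·3.017) + (205)⁴
    = 6.211×10⁹ + 1.766×10⁹ = 7.977×10⁹ K⁴.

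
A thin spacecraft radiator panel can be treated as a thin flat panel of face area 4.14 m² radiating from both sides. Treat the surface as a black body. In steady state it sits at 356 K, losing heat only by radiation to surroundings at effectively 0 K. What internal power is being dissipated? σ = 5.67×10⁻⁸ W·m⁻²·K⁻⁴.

P ≈ 7540 W

Steady state: P = εσA T⁴.
A = 2·4.14 = 8.280 m²; T⁴ = (356)⁴ = 1.606×10¹⁰ K⁴.
P = 1.0 × 5.67×10⁻⁸ × 8.280 × 1.606×10¹⁰.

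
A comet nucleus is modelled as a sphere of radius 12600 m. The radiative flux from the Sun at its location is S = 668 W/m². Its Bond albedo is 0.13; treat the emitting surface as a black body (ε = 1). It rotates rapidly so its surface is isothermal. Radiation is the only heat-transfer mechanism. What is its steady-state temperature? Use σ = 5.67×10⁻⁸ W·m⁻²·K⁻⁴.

At equilibrium, absorbed power = emitted power.
Absorbing cross-section = πr² = 4.988×10⁸ m²; emitting surface = 4πr² = 1.995×10⁹ m² (ratio 4).
(1−a)S·A_cross = εσ·A_surf·T⁴  ⇒  T⁴ = (1−a)S/(4σ).
T⁴ = 0.870·668/(4·5.67×10⁻⁸) = 2.562×10⁹ K⁴.
T = (2.562×10⁹)^(1/4).

T ≈ 225 K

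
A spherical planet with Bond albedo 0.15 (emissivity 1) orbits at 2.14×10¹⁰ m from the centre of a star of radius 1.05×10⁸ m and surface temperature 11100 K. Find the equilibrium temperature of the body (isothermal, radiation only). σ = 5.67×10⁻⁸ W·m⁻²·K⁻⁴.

T ≈ 528 K

The star's surface emits σT_*⁴; at distance d the flux is S = σT_*⁴(R_*/d)².
S = 5.67×10⁻⁸·(11100)⁴·(1.05×10⁸/2.14×10¹⁰)² = 20720 W/m².
For an isothermal sphere T⁴ = (1−a)S/(4σ) = 7.766×10¹⁰ K⁴.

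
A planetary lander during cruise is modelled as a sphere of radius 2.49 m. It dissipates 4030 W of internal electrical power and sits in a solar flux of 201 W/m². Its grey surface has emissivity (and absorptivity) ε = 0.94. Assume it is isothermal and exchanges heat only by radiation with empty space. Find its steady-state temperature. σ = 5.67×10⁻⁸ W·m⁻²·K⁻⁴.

At steady state, absorbed solar power + internal power = radiated power.
Absorbed: α·S·A_cross = 0.94·201·19.48 = 3680 W (cross-section πr²).
Total input = 3680 + 4030 = 7710 W.
Radiated: εσ·A_surf·T⁴ with A_surf = 4πr² = 77.91 m².
T⁴ = 7710/(0.94·5.67×10⁻⁸·77.91) = 1.857×10⁹ K⁴.

T ≈ 208 K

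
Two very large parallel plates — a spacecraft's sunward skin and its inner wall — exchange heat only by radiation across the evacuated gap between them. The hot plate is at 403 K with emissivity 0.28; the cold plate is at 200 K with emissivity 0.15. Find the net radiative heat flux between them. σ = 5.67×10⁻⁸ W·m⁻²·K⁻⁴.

q ≈ 152 W/m²

For two infinite grey parallel plates, q = σ(T₁⁴ − T₂⁴)/(1/ε₁ + 1/ε₂ − 1).
T₁⁴ − T₂⁴ = 2.638×10¹⁰ − 1.600×10⁹ = 2.478×10¹⁰ K⁴.
1/ε₁ + 1/ε₂ − 1 = 3.571 + 6.667 − 1 = 9.238.
q = 5.67×10⁻⁸ × 2.478×10¹⁰ / 9.238.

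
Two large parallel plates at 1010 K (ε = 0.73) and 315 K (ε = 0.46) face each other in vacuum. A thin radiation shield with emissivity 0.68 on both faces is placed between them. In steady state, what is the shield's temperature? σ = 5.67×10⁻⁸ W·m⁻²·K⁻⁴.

T_s ≈ 887 K

In steady state the net flux on the hot side equals that on the cold side.
σ(T₁⁴−T_s⁴)/D₁ = σ(T_s⁴−T₂⁴)/D₂, with D₁ = 1/ε₁+1/ε_s−1 = 1.840, D₂ = 1/ε_s+1/ε₂−1 = 2.645.
Solve for T_s⁴: T_s⁴ = (D₂·T₁⁴ + D₁·T₂⁴)/(D₁+D₂) = 6.176×10¹¹ K⁴.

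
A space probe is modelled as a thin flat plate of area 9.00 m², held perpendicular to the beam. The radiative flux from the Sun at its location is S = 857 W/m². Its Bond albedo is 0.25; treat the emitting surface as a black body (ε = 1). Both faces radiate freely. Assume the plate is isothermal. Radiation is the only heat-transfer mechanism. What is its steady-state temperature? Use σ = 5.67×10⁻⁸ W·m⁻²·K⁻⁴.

At equilibrium, absorbed power = emitted power.
Absorbing cross-section = A = 9.000 m²; emitting surface = 2A = 18.00 m² (ratio 2).
(1−a)S·A_cross = εσ·A_surf·T⁴  ⇒  T⁴ = (1−a)S/(2σ).
T⁴ = 0.750·857/(2·5.67×10⁻⁸) = 5.668×10⁹ K⁴.
T = (5.668×10⁹)^(1/4).

T ≈ 274 K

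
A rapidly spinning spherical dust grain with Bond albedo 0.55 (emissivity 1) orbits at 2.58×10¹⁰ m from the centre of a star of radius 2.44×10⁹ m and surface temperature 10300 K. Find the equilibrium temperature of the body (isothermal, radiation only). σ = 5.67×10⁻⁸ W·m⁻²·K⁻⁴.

The star's surface emits σT_*⁴; at distance d the flux is S = σT_*⁴(R_*/d)².
S = 5.67×10⁻⁸·(10300)⁴·(2.44×10⁹/2.58×10¹⁰)² = 5.708×10⁶ W/m².
For an isothermal sphere T⁴ = (1−a)S/(4σ) = 1.133×10¹³ K⁴.

T ≈ 1830 K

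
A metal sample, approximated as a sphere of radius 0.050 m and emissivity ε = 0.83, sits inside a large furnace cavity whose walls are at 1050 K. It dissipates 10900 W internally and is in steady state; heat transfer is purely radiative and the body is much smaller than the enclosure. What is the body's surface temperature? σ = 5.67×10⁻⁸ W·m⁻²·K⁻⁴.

T ≈ 1710 K

For a small grey body in a large enclosure, net radiated power = εσA(T⁴ − T_w⁴).
Steady state: P = εσA(T⁴ − T_w⁴) with A = 4πr² = 0.03142 m².
T⁴ = P/(εσA) + T_w⁴ = 10900/(0.83·5.67×10⁻⁸·0.03142) + (1050)⁴
    = 7.373×10¹² + 1.216×10¹² = 8.588×10¹² K⁴.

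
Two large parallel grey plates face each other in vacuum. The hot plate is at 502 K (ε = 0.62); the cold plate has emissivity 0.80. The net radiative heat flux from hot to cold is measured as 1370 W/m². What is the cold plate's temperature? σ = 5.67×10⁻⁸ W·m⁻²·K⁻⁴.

q = σ(T₁⁴ − T₂⁴)/(1/ε₁ + 1/ε₂ − 1); denominator = 1.863.
T₂⁴ = T₁⁴ − q·(1/ε₁+1/ε₂−1)/σ = 6.351×10¹⁰ − 1370·1.863/5.67×10⁻⁸
    = 1.849×10¹⁰ K⁴.

T₂ ≈ 369 K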